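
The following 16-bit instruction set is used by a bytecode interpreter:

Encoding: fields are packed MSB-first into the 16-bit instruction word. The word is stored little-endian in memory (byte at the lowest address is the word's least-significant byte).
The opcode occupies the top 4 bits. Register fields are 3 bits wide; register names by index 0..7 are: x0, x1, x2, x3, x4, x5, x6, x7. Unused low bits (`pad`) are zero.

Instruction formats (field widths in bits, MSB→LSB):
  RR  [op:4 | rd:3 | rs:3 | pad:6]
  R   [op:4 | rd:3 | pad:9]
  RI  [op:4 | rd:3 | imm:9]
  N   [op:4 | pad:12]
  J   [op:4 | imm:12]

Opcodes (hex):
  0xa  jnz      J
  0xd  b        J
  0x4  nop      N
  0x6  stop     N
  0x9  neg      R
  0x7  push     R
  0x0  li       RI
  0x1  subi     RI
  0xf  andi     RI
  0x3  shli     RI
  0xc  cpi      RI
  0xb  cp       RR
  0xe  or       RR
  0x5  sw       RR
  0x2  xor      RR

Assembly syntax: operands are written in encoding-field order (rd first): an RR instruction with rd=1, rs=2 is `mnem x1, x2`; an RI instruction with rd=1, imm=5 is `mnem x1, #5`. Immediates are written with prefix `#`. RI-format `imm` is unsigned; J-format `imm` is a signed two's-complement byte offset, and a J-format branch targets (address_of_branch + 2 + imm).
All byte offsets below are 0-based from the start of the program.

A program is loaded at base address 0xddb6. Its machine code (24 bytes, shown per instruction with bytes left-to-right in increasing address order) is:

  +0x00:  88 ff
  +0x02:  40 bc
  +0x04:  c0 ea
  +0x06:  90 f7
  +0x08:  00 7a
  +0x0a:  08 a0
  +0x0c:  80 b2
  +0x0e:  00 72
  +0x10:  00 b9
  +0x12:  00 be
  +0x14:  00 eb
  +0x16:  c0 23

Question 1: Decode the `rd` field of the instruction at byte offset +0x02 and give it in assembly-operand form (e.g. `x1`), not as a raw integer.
x6

@+02  little-endian(40 bc) = 0xbc40
  op=0xbc40>>12=0xb ⇒ cp (RR)
  rd: (w>>9)&0x7=0x6 → x6
  rs: (w>>6)&0x7=0x1 → x1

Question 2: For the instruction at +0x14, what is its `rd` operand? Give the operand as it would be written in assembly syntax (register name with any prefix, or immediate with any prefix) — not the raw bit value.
x5

[14] 00 eb → 0xeb00
  opcode bits[15:12]=0xe: or/RR
  rd: (w>>9)&0x7=0x5 → x5
  rs: (w>>6)&0x7=0x4 → x4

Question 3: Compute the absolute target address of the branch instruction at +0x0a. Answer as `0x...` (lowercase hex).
0xddca

@+0a  little-endian(08 a0) = 0xa008
  op=0xa008>>12=0xa ⇒ jnz (J)
  [11:0] imm=8 = #8
  target = base 0xddb6 + off 0x0a + 2 + imm 8 = 0xddca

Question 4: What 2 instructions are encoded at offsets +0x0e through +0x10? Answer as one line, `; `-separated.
push x1; cp x4, x4

+0x0e: 00 72 ⇒ word 0x7200 (little)
  opcode bits[15:12]=0x7: push/R
  rd@[11:9]=0x1 ⇒ x1
+0x10: 00 b9 ⇒ word 0xb900 (little)
  opcode bits[15:12]=0xb: cp/RR
  rd@[11:9]=0x4 ⇒ x4
  rs@[8:6]=0x4 ⇒ x4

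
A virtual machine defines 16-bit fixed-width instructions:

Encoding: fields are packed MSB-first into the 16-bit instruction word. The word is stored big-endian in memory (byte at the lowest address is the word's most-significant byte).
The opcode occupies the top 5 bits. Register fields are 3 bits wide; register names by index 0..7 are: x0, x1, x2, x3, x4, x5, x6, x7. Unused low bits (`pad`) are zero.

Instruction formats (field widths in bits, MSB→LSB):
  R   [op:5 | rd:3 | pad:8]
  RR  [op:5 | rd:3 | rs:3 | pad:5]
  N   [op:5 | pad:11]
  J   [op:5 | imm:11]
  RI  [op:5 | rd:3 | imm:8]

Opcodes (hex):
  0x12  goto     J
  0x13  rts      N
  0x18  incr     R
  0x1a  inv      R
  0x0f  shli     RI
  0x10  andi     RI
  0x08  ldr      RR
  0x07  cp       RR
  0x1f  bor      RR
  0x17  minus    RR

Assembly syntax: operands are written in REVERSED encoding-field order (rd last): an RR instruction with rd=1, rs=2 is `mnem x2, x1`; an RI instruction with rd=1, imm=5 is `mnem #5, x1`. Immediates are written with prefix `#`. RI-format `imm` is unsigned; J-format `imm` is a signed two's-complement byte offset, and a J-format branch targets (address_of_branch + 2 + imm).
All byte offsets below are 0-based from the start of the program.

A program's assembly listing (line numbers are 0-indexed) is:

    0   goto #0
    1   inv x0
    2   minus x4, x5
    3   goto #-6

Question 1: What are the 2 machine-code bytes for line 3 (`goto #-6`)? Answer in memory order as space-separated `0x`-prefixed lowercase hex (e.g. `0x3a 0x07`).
0x97 0xfa

3. goto fields op=0x12:5|imm=-6:11 → word 97fah → 97 fa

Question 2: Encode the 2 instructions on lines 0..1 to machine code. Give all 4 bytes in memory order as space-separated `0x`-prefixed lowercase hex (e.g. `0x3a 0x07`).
line 0 (goto): pack op=0x12:5|imm=0:11 = 0x9000; big→ 90 00
line 1 (inv): pack op=0x1a:5|rd=0:3|pad=0:8 = 0xd000; big→ d0 00

0x90 0x00 0xd0 0x00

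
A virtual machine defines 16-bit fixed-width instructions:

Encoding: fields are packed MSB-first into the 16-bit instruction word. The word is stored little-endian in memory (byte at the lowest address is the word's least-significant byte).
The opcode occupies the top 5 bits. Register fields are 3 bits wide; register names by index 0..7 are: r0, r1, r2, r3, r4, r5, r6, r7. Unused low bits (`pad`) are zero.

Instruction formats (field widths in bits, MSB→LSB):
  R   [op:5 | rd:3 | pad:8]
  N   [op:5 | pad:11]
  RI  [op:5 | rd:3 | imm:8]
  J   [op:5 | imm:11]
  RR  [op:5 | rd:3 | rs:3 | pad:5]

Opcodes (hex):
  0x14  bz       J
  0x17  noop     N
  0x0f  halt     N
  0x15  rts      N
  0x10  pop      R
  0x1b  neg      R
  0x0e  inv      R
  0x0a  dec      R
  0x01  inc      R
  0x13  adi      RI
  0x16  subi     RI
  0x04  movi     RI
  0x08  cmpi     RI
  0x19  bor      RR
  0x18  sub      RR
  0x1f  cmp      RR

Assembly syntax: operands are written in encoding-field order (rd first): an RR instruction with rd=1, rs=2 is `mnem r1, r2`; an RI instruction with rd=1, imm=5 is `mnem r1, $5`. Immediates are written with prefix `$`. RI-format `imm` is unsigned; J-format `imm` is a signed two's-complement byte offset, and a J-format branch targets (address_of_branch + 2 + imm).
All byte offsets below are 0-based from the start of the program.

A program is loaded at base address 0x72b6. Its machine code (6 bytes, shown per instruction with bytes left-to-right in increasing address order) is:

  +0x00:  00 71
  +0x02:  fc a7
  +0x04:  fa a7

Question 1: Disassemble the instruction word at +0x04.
+0x04: fa a7 ⇒ word 0xa7fa (little)
  top 5b → 0x14 → bz [J]
  imm@[10:0]=0x7fa (s11→-6) ⇒ $-6

bz $-6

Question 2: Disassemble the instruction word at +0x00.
inv r1

off 0x00: read 00 71 as little → 0x7100
  op=0x7100>>11=0xe ⇒ inv (R)
  [10:8] rd=1 = r1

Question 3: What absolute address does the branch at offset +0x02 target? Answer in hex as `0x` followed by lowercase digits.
0x72b6

+0x02: fc a7 ⇒ word 0xa7fc (little)
  opcode bits[15:11]=0x14: bz/J
  [10:0] imm=2044 (s11→-4) = $-4
  target = base 0x72b6 + off 0x02 + 2 + imm -4 = 0x72b6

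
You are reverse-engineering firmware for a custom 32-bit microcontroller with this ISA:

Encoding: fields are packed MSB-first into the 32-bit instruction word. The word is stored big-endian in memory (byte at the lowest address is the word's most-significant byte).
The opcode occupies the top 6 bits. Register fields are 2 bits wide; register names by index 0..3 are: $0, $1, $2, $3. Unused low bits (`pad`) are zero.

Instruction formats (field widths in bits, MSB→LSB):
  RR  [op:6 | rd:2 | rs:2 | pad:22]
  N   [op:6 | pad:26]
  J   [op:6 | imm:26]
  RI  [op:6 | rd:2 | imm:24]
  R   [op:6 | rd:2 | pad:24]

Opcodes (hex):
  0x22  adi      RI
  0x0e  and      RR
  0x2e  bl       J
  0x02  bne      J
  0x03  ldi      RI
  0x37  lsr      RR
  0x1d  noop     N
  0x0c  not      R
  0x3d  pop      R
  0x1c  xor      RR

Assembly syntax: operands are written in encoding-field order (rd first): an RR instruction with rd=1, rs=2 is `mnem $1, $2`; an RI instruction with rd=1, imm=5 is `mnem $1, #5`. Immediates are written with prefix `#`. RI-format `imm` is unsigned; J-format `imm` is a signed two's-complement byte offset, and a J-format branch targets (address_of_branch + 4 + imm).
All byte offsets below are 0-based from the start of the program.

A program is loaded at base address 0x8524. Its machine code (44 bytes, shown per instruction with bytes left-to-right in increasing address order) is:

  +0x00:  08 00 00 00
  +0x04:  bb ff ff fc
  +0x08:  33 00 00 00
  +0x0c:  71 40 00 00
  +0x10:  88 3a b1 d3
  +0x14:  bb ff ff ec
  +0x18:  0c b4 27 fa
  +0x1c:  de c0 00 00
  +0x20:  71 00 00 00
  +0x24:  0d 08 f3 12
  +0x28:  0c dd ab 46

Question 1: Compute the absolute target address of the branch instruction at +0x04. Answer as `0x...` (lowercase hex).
+0x04: bb ff ff fc ⇒ word 0xbbfffffc (big)
  op=0xbbfffffc>>26=0x2e ⇒ bl (J)
  imm@[25:0]=0x3fffffc (s26→-4) ⇒ #-4
  target = base 0x8524 + off 0x04 + 4 + imm -4 = 0x8528

0x8528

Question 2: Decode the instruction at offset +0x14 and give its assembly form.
bl #-20

off 0x14: read bb ff ff ec as big → 0xbbffffec
  opcode bits[31:26]=0x2e: bl/J
  imm@[25:0]=0x3ffffec (s26→-20) ⇒ #-20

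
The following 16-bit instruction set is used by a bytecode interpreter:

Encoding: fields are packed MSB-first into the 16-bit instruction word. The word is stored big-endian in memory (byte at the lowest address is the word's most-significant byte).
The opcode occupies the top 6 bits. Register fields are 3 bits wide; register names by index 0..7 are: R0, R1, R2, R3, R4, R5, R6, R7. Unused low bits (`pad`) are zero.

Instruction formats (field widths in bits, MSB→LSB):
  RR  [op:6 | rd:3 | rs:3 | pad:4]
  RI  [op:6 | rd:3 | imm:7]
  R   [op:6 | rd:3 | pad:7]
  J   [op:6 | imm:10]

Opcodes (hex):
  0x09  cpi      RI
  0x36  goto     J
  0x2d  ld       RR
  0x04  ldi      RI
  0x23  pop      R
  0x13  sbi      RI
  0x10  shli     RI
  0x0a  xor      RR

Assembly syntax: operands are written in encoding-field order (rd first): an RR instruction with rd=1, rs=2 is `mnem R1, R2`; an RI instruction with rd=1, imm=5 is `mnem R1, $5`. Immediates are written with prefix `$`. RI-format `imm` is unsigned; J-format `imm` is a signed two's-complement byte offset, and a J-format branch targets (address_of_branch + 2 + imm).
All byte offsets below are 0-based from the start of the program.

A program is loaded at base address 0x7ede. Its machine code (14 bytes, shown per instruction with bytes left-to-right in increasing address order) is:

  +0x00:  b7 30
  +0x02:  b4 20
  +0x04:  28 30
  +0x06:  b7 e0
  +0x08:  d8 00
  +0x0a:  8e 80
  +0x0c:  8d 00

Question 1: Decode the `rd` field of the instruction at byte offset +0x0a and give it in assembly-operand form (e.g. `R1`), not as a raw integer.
R5

off 0x0a: read 8e 80 as big → 0x8e80
  opcode bits[15:10]=0x23: pop/R
  rd: (w>>7)&0x7=0x5 → R5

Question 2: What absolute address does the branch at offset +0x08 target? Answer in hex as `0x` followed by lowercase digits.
@+08  big-endian(d8 00) = 0xd800
  opcode bits[15:10]=0x36: goto/J
  imm@[9:0]=0x0 ⇒ $0
  target = base 0x7ede + off 0x08 + 2 + imm 0 = 0x7ee8

0x7ee8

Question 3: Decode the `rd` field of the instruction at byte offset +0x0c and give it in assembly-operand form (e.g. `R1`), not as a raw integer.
[0c] 8d 00 → 0x8d00
  op=0x8d00>>10=0x23 ⇒ pop (R)
  [9:7] rd=2 = R2

R2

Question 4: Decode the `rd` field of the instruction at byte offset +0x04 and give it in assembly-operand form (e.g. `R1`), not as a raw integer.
R0

off 0x04: read 28 30 as big → 0x2830
  opcode bits[15:10]=0xa: xor/RR
  [9:7] rd=0 = R0
  [6:4] rs=3 = R3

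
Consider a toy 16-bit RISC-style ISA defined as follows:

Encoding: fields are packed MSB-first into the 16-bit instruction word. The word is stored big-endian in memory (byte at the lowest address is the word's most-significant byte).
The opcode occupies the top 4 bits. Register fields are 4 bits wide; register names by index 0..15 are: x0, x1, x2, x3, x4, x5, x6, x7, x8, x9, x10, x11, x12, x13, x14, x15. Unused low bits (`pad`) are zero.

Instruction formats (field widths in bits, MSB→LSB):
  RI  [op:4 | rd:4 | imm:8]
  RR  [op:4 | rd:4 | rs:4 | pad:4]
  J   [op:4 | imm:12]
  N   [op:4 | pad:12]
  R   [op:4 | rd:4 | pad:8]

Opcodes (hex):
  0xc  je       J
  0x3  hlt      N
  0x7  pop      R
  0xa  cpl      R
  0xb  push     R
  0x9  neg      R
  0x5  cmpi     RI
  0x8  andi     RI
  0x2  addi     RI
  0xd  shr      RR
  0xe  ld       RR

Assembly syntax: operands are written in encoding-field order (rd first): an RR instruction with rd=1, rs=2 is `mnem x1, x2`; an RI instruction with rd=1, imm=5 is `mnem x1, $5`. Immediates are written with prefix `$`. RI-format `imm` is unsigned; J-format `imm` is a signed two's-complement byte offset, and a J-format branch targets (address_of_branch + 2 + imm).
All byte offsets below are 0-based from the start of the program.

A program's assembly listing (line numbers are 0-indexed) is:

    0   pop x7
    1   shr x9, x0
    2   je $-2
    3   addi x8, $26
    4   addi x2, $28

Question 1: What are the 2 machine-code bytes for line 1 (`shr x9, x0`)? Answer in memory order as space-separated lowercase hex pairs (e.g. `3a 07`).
L1: shr op=0xd:4|rd=9:4|rs=0:4|pad=0:4 ⇒ 0xd900 ⇒ big d9 00

d9 00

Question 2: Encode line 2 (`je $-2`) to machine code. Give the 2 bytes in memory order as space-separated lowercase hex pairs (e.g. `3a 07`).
L2: je op=0xc:4|imm=-2:12 ⇒ 0xcffe ⇒ big cf fe

cf fe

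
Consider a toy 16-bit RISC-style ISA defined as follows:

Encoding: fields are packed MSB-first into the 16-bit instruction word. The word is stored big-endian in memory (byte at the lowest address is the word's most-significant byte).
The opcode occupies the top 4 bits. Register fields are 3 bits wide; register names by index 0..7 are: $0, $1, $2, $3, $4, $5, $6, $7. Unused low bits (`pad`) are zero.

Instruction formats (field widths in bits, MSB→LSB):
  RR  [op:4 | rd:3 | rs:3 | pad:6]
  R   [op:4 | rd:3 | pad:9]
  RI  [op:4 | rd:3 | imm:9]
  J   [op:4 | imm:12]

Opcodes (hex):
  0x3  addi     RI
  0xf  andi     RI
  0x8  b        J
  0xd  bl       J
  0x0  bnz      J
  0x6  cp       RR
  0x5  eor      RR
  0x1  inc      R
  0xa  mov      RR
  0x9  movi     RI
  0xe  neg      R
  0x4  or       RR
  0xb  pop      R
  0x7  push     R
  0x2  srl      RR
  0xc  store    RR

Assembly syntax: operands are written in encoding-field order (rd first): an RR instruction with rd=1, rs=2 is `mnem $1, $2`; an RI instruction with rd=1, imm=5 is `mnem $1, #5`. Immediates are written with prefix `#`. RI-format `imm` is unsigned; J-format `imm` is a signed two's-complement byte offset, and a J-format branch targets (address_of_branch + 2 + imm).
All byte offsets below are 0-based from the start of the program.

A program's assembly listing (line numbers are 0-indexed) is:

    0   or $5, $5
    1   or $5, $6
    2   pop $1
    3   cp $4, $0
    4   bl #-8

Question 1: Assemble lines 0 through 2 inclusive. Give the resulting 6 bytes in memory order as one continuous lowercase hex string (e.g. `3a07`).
0. or fields op=0x4:4|rd=5:3|rs=5:3|pad=0:6 → word 4b40h → 4b 40
1. or fields op=0x4:4|rd=5:3|rs=6:3|pad=0:6 → word 4b80h → 4b 80
2. pop fields op=0xb:4|rd=1:3|pad=0:9 → word b200h → b2 00

4b404b80b200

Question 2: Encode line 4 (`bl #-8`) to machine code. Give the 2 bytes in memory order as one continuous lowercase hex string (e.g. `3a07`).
4. bl fields op=0xd:4|imm=-8:12 → word dff8h → df f8

dff8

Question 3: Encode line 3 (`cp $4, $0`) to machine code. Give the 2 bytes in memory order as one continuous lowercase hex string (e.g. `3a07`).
6800

L3: cp op=0x6:4|rd=4:3|rs=0:3|pad=0:6 ⇒ 0x6800 ⇒ big 68 00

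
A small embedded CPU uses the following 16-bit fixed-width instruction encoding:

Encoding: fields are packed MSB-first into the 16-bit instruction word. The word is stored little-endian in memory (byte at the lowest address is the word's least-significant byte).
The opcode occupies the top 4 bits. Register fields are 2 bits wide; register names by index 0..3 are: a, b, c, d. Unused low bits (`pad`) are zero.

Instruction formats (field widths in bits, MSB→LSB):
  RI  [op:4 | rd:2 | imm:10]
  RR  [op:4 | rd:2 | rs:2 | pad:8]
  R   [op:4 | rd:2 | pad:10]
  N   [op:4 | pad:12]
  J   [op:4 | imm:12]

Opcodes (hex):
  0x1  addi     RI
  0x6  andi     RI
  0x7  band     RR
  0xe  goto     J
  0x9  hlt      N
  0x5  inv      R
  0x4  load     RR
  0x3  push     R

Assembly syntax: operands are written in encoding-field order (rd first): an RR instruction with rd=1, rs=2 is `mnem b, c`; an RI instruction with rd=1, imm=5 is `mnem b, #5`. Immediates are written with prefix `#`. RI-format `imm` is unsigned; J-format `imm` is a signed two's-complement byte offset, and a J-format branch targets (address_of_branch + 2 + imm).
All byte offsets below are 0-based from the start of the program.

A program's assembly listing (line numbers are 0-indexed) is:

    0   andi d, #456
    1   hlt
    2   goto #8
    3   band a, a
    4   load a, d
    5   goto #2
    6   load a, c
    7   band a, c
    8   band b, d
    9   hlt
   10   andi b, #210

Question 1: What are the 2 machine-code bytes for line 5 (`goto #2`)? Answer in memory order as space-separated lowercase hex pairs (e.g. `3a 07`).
02 e0

5. goto fields op=0xe:4|imm=2:12 → word e002h → 02 e0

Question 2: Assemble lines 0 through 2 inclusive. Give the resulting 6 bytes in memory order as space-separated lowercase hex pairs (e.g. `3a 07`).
c8 6d 00 90 08 e0

0. andi fields op=0x6:4|rd=3:2|imm=456:10 → word 6dc8h → c8 6d
1. hlt fields op=0x9:4|pad=0:12 → word 9000h → 00 90
2. goto fields op=0xe:4|imm=8:12 → word e008h → 08 e0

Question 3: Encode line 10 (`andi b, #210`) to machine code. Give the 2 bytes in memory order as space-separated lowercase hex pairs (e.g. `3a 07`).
10. andi fields op=0x6:4|rd=1:2|imm=210:10 → word 64d2h → d2 64

d2 64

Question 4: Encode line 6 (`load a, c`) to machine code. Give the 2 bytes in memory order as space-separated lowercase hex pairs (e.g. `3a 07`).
6. load fields op=0x4:4|rd=0:2|rs=2:2|pad=0:8 → word 4200h → 00 42

00 42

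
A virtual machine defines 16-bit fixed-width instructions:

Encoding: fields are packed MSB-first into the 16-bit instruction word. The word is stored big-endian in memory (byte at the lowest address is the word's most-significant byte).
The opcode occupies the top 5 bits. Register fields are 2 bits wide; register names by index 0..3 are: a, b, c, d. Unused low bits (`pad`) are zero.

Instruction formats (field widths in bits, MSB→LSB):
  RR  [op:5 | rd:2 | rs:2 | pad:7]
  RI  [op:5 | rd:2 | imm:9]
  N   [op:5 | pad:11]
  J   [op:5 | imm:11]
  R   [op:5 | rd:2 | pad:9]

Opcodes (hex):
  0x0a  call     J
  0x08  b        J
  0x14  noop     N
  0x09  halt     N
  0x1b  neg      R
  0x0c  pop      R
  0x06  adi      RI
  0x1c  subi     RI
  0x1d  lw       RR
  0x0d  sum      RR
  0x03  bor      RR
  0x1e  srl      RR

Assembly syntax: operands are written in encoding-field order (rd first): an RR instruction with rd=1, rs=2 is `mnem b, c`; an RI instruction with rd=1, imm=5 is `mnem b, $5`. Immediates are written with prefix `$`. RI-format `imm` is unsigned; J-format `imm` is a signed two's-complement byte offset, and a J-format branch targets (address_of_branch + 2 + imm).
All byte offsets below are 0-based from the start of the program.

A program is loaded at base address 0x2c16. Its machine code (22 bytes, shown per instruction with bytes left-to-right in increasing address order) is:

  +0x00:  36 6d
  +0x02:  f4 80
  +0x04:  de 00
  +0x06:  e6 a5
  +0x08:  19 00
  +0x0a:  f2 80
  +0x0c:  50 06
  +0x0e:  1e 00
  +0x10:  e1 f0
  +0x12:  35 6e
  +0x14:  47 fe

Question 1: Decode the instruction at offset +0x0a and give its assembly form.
@+0a  big-endian(f2 80) = 0xf280
  op=0xf280>>11=0x1e ⇒ srl (RR)
  rd: (w>>9)&0x3=0x1 → b
  rs: (w>>7)&0x3=0x1 → b

srl b, b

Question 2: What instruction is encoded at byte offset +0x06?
@+06  big-endian(e6 a5) = 0xe6a5
  op=0xe6a5>>11=0x1c ⇒ subi (RI)
  rd@[10:9]=0x3 ⇒ d
  imm@[8:0]=0xa5 ⇒ $165

subi d, $165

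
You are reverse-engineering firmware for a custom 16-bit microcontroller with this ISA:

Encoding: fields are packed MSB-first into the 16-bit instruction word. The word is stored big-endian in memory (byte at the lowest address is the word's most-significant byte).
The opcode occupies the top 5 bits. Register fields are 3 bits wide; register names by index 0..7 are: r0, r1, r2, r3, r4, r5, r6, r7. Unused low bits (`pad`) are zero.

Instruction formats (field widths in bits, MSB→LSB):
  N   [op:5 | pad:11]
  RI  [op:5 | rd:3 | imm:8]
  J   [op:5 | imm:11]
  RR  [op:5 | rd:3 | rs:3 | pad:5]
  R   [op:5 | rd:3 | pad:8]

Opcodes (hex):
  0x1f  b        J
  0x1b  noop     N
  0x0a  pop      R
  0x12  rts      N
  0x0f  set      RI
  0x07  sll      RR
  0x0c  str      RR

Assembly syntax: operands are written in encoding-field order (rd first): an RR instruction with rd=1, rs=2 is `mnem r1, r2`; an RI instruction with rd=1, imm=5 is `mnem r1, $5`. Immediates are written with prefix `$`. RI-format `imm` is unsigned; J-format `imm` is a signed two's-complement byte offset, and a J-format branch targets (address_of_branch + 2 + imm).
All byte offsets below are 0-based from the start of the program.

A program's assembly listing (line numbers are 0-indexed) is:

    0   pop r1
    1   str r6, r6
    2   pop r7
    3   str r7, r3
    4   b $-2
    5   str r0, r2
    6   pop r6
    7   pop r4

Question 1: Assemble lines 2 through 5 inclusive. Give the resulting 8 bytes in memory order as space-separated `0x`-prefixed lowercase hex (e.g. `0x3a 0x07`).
0x57 0x00 0x67 0x60 0xff 0xfe 0x60 0x40

L2: pop op=0xa:5|rd=7:3|pad=0:8 ⇒ 0x5700 ⇒ big 57 00
L3: str op=0xc:5|rd=7:3|rs=3:3|pad=0:5 ⇒ 0x6760 ⇒ big 67 60
L4: b op=0x1f:5|imm=-2:11 ⇒ 0xfffe ⇒ big ff fe
L5: str op=0xc:5|rd=0:3|rs=2:3|pad=0:5 ⇒ 0x6040 ⇒ big 60 40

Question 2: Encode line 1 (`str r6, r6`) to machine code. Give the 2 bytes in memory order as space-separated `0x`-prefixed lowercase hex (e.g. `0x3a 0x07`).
L1: str op=0xc:5|rd=6:3|rs=6:3|pad=0:5 ⇒ 0x66c0 ⇒ big 66 c0

0x66 0xc0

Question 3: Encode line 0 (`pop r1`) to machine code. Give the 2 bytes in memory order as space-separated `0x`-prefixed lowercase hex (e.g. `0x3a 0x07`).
0x51 0x00

0. pop fields op=0xa:5|rd=1:3|pad=0:8 → word 5100h → 51 00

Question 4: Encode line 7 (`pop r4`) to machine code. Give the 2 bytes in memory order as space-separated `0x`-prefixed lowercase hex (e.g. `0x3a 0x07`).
0x54 0x00

7. pop fields op=0xa:5|rd=4:3|pad=0:8 → word 5400h → 54 00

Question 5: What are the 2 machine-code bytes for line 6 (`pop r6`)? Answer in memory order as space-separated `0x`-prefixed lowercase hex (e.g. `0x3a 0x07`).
6. pop fields op=0xa:5|rd=6:3|pad=0:8 → word 5600h → 56 00

0x56 0x00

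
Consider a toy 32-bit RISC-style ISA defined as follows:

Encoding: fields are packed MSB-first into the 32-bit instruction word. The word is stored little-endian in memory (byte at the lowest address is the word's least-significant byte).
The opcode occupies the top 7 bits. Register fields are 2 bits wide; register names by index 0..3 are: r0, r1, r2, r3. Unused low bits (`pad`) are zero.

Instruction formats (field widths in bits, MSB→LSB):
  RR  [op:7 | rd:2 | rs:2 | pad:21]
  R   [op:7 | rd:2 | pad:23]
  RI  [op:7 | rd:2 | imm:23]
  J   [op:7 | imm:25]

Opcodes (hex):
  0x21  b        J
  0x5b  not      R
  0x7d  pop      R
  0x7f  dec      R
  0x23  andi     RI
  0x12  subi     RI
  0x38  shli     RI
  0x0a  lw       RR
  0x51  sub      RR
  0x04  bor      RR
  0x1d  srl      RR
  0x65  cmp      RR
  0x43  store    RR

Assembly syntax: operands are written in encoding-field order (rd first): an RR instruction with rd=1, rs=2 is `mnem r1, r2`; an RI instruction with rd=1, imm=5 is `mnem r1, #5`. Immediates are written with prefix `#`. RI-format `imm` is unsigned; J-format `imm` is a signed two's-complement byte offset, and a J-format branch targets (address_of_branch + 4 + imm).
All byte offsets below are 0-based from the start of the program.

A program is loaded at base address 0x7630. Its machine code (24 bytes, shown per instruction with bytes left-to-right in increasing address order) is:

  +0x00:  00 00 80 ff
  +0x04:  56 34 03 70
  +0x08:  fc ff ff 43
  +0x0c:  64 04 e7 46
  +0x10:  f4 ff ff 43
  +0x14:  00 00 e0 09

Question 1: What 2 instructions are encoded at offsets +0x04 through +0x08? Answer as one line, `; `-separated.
shli r0, #210006; b #-4

[04] 56 34 03 70 → 0x70033456
  op=0x70033456>>25=0x38 ⇒ shli (RI)
  [24:23] rd=0 = r0
  [22:0] imm=210006 = #210006
[08] fc ff ff 43 → 0x43fffffc
  op=0x43fffffc>>25=0x21 ⇒ b (J)
  [24:0] imm=33554428 (s25→-4) = #-4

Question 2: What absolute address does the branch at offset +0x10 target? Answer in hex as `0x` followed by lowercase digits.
[10] f4 ff ff 43 → 0x43fffff4
  opcode bits[31:25]=0x21: b/J
  imm@[24:0]=0x1fffff4 (s25→-12) ⇒ #-12
  target = base 0x7630 + off 0x10 + 4 + imm -12 = 0x7638

0x7638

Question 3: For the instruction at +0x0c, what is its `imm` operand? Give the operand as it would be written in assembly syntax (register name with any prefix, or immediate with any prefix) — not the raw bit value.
#6751332

off 0x0c: read 64 04 e7 46 as little → 0x46e70464
  top 7b → 0x23 → andi [RI]
  rd: (w>>23)&0x3=0x1 → r1
  imm: (w>>0)&0x7fffff=0x670464 → #6751332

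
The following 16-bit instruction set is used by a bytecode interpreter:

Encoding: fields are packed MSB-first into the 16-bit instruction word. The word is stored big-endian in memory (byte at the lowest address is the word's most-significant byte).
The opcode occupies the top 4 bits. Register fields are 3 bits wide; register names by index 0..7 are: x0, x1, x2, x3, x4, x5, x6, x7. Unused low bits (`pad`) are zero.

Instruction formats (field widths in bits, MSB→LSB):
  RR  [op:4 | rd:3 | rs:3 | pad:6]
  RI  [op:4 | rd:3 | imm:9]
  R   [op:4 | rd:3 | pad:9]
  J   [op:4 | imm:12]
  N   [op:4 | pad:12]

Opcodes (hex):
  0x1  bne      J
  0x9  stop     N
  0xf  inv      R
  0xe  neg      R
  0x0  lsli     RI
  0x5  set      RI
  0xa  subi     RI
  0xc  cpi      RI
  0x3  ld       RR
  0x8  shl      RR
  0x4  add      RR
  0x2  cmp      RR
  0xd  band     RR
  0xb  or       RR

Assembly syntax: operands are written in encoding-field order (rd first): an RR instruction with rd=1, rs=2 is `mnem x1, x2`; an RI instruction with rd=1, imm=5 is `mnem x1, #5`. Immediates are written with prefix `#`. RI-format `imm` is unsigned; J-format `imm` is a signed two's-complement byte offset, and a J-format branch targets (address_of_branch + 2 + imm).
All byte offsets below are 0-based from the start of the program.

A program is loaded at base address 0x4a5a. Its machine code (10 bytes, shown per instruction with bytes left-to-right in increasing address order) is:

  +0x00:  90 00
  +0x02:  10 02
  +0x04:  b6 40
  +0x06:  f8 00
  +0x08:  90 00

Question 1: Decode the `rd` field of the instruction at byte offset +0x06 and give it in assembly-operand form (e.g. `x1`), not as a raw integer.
x4

@+06  big-endian(f8 00) = 0xf800
  op=0xf800>>12=0xf ⇒ inv (R)
  [11:9] rd=4 = x4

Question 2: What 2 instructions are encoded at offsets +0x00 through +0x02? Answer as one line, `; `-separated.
stop; bne #2

[00] 90 00 → 0x9000
  top 4b → 0x9 → stop [N]
[02] 10 02 → 0x1002
  top 4b → 0x1 → bne [J]
  [11:0] imm=2 = #2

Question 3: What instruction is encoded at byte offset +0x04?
or x3, x1

off 0x04: read b6 40 as big → 0xb640
  top 4b → 0xb → or [RR]
  [11:9] rd=3 = x3
  [8:6] rs=1 = x1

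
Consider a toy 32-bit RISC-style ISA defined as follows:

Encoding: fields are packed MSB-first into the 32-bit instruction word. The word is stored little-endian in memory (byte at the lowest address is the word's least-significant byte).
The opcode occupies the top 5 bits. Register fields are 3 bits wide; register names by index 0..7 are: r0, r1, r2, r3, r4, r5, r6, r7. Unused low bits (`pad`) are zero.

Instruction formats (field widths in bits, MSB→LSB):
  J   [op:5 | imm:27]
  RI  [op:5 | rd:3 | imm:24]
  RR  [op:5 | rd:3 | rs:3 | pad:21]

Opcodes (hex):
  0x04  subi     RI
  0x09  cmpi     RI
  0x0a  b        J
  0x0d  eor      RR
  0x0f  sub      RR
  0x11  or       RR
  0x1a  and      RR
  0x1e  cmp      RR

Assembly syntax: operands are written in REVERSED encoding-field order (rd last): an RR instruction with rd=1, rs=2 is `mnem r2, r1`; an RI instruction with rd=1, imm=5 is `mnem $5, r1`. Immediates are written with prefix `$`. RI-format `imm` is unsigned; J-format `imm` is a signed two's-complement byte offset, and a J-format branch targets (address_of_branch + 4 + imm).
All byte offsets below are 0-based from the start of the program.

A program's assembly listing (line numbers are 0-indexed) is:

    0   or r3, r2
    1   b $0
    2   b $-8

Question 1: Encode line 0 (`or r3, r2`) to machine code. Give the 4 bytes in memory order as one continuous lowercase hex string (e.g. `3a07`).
L0: or op=0x11:5|rd=2:3|rs=3:3|pad=0:21 ⇒ 0x8a600000 ⇒ little 00 00 60 8a

0000608a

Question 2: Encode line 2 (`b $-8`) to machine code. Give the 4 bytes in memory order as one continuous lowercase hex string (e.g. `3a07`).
2. b fields op=0xa:5|imm=-8:27 → word 57fffff8h → f8 ff ff 57

f8ffff57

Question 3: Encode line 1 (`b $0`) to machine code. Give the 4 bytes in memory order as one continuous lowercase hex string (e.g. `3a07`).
L1: b op=0xa:5|imm=0:27 ⇒ 0x50000000 ⇒ little 00 00 00 50

00000050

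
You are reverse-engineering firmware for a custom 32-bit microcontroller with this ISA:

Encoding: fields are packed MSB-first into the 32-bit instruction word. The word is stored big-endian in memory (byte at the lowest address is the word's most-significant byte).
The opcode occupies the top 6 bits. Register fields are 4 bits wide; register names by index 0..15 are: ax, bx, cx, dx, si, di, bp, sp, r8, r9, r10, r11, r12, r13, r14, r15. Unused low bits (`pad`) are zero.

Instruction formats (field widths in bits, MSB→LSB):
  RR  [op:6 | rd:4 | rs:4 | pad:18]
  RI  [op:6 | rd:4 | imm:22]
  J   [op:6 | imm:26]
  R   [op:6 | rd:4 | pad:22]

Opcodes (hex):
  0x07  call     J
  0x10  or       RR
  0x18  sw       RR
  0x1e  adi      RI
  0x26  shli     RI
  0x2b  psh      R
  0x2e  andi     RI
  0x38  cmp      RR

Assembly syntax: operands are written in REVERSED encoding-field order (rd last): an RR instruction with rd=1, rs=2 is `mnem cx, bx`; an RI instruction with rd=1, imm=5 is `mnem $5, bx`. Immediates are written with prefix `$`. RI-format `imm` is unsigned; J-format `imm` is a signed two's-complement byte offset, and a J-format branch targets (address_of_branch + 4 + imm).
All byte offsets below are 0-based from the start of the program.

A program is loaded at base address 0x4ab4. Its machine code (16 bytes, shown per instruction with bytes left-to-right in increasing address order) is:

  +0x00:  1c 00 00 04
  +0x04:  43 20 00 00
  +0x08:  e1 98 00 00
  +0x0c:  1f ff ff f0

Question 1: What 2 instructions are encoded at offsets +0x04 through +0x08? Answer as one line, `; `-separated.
or r8, r12; cmp bp, bp

off 0x04: read 43 20 00 00 as big → 0x43200000
  top 6b → 0x10 → or [RR]
  rd: (w>>22)&0xf=0xc → r12
  rs: (w>>18)&0xf=0x8 → r8
off 0x08: read e1 98 00 00 as big → 0xe1980000
  top 6b → 0x38 → cmp [RR]
  rd: (w>>22)&0xf=0x6 → bp
  rs: (w>>18)&0xf=0x6 → bp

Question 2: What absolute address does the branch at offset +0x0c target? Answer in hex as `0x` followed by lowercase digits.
0x4ab4

off 0x0c: read 1f ff ff f0 as big → 0x1ffffff0
  opcode bits[31:26]=0x7: call/J
  [25:0] imm=67108848 (s26→-16) = $-16
  target = base 0x4ab4 + off 0x0c + 4 + imm -16 = 0x4ab4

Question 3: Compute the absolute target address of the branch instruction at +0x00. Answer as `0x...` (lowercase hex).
+0x00: 1c 00 00 04 ⇒ word 0x1c000004 (big)
  op=0x1c000004>>26=0x7 ⇒ call (J)
  imm@[25:0]=0x4 ⇒ $4
  target = base 0x4ab4 + off 0x00 + 4 + imm 4 = 0x4abc

0x4abc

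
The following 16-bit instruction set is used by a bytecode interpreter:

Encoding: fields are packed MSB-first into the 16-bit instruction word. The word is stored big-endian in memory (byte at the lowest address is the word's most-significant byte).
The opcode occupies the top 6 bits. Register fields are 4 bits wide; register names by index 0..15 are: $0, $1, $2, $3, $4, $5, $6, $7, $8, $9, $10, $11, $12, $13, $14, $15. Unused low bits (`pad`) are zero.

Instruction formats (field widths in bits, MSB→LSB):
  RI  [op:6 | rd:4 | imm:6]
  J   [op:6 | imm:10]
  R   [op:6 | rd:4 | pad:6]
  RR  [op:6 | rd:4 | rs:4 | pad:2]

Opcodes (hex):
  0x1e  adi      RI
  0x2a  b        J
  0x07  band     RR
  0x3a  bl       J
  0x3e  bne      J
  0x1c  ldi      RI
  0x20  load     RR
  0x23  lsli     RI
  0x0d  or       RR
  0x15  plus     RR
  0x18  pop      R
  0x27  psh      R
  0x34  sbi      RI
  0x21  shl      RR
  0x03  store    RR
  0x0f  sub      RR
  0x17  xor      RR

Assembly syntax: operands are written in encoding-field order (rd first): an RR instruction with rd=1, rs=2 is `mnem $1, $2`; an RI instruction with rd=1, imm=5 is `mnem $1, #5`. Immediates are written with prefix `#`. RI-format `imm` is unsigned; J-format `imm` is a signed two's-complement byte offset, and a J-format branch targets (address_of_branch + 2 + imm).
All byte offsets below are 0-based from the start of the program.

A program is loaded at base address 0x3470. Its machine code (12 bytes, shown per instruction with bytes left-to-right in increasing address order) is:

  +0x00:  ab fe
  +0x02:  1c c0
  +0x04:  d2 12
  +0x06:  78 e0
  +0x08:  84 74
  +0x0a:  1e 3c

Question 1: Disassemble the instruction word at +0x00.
b #-2

@+00  big-endian(ab fe) = 0xabfe
  top 6b → 0x2a → b [J]
  imm: (w>>0)&0x3ff=0x3fe (s10→-2) → #-2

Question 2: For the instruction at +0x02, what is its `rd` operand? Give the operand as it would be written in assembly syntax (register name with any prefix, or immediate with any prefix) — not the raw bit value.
@+02  big-endian(1c c0) = 0x1cc0
  opcode bits[15:10]=0x7: band/RR
  [9:6] rd=3 = $3
  [5:2] rs=0 = $0

$3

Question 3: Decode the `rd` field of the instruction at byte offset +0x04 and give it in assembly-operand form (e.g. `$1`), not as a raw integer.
[04] d2 12 → 0xd212
  opcode bits[15:10]=0x34: sbi/RI
  rd@[9:6]=0x8 ⇒ $8
  imm@[5:0]=0x12 ⇒ #18

$8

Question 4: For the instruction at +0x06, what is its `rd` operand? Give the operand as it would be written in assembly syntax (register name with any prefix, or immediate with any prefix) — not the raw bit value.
$3

+0x06: 78 e0 ⇒ word 0x78e0 (big)
  top 6b → 0x1e → adi [RI]
  [9:6] rd=3 = $3
  [5:0] imm=32 = #32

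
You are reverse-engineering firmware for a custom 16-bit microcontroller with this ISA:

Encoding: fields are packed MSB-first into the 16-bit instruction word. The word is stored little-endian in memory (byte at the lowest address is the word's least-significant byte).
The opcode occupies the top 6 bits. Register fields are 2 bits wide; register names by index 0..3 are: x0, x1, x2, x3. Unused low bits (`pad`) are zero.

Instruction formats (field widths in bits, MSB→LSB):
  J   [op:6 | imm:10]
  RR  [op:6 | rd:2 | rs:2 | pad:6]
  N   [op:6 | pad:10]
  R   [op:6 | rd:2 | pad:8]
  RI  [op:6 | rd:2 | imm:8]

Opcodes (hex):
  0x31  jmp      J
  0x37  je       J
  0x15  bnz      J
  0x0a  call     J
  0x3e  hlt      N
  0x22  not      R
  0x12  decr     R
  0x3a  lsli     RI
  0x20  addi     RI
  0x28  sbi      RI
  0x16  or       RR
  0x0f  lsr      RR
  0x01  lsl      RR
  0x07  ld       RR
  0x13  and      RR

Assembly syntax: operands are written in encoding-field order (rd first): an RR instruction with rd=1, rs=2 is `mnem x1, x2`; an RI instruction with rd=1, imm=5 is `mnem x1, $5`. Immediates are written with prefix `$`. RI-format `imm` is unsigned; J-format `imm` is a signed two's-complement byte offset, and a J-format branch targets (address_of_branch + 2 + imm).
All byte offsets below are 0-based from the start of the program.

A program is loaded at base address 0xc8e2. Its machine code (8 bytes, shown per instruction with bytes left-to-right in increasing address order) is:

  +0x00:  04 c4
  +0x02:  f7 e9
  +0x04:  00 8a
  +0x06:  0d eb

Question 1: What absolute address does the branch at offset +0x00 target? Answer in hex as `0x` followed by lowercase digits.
0xc8e8

[00] 04 c4 → 0xc404
  op=0xc404>>10=0x31 ⇒ jmp (J)
  imm: (w>>0)&0x3ff=0x4 → $4
  target = base 0xc8e2 + off 0x00 + 2 + imm 4 = 0xc8e8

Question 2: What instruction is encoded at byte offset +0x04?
@+04  little-endian(00 8a) = 0x8a00
  opcode bits[15:10]=0x22: not/R
  rd: (w>>8)&0x3=0x2 → x2

not x2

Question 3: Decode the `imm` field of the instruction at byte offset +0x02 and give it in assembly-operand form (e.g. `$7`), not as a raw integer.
$247

+0x02: f7 e9 ⇒ word 0xe9f7 (little)
  opcode bits[15:10]=0x3a: lsli/RI
  [9:8] rd=1 = x1
  [7:0] imm=247 = $247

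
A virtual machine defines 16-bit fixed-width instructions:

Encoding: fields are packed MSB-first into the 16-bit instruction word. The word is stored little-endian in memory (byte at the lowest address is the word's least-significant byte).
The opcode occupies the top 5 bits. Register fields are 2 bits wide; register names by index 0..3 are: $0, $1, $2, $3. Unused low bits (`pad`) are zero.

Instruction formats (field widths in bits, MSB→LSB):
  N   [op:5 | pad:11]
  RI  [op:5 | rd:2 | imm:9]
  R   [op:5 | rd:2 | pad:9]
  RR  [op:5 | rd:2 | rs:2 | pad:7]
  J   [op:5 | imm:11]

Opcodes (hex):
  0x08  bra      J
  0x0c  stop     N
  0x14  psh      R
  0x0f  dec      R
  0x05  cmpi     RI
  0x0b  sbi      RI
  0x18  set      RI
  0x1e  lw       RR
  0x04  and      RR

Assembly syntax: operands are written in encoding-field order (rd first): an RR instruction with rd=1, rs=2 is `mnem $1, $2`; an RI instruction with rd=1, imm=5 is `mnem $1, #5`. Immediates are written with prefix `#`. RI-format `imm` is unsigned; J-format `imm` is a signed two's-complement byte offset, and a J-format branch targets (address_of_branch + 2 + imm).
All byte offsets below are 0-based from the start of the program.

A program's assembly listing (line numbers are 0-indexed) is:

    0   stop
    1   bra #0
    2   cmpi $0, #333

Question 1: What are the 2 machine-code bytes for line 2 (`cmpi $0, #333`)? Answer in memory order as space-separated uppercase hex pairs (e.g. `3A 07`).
4D 29

line 2 (cmpi): pack op=0x5:5|rd=0:2|imm=333:9 = 0x294d; little→ 4d 29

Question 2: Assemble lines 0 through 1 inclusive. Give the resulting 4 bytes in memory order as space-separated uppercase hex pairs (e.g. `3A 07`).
L0: stop op=0xc:5|pad=0:11 ⇒ 0x6000 ⇒ little 00 60
L1: bra op=0x8:5|imm=0:11 ⇒ 0x4000 ⇒ little 00 40

00 60 00 40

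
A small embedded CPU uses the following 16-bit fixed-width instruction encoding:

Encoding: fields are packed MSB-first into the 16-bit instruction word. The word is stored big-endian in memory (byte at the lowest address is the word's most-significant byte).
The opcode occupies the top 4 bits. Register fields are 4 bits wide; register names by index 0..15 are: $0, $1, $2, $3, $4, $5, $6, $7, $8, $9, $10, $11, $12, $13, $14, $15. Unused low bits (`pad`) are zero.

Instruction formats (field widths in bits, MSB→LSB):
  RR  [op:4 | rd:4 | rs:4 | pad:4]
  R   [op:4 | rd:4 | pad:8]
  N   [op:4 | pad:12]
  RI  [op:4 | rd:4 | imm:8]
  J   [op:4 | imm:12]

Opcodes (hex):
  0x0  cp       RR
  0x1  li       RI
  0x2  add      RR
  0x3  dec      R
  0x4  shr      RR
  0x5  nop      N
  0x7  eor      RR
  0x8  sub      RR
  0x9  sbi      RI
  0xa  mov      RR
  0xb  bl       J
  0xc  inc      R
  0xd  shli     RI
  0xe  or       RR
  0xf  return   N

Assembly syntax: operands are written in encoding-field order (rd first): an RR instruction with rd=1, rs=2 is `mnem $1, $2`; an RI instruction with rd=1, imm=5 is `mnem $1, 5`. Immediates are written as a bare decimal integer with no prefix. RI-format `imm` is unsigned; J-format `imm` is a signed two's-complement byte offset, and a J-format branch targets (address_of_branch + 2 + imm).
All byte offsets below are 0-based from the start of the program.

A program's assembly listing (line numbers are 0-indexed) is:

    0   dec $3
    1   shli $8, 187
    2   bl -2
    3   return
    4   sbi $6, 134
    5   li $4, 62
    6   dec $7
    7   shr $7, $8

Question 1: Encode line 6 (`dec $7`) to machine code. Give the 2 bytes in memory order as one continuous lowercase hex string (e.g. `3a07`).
L6: dec op=0x3:4|rd=7:4|pad=0:8 ⇒ 0x3700 ⇒ big 37 00

3700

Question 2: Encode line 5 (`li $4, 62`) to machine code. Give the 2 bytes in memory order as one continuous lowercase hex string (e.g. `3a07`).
L5: li op=0x1:4|rd=4:4|imm=62:8 ⇒ 0x143e ⇒ big 14 3e

143e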